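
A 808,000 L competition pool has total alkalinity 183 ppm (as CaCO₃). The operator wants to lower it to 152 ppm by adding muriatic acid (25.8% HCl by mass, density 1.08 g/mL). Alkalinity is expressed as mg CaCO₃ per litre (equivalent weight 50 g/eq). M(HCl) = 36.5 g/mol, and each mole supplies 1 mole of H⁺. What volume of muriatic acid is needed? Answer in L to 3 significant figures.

65.6 L

Alkalinity to neutralize: (183 − 152) = 31 mg/L as CaCO₃ × 808,000 L = 25,050 g as CaCO₃.
Equivalents of H⁺ required: 25,050 ÷ 50 g/eq = 501 eq = 501 mol HCl.
Mass of HCl: 501 × 36.5 = 18,290 g.
Mass of 25.8% solution: 18,290 / 0.258 = 70,870 g.
Volume: 70,870 g ÷ 1.08 g/mL = 65,620 mL.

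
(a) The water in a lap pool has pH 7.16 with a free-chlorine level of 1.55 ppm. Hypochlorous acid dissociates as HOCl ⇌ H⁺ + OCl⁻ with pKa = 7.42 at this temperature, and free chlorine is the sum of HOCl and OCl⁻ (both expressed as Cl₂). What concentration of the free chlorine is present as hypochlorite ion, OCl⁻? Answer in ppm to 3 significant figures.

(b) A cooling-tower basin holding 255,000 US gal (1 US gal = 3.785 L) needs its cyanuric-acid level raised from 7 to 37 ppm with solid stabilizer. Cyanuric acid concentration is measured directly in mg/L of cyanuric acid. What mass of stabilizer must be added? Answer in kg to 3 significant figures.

(a) 0.550 ppm; (b) 29.0 kg

(a) [OCl⁻]/[HOCl] = 10^(pH − pKa) = 10^(7.16 − 7.42) = 10^-0.26 = 0.5495.
(a) Fraction as HOCl = 1 / (1 + 0.5495) = 0.6454.
(a) OCl⁻ = (1 − 0.6454) × 1.55 ppm = 0.5497 ppm.

(b) Volume: 255,000 US gal × 3.785 L/gal = 965,175 L.
(b) CYA to add: (37 − 7) = 30 mg/L × 965,175 L = 28,960 g cyanuric acid.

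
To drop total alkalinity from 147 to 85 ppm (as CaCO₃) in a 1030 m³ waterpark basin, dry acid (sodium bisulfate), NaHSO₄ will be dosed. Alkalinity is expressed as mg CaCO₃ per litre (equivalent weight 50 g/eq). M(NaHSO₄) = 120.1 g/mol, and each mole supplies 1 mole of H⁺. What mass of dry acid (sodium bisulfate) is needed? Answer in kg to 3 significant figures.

153 kg

Volume: 1030 m³ = 1,030,000 L.
Alkalinity to neutralize: (147 − 85) = 62 mg/L as CaCO₃ × 1,030,000 L = 63,860 g as CaCO₃.
Equivalents of H⁺ required: 63,860 ÷ 50 g/eq = 1277 eq = 1277 mol NaHSO₄.
Mass of NaHSO₄: 1277 × 120.1 = 153,400 g.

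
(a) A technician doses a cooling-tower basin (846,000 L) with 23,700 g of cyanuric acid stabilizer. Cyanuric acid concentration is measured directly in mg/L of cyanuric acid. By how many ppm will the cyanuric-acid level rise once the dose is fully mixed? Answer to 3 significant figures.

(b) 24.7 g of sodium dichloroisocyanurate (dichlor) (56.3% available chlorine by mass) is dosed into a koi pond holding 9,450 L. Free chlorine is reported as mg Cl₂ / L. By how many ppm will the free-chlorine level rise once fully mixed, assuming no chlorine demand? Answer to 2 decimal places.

(a) 28.0 ppm; (b) 1.47 ppm

(a) Rise: 23,700 g / 846,000 L × 1000 = 28.01 mg/L.

(b) Available chlorine delivered: 24.7 g × 0.563 = 13.91 g as Cl₂.
(b) Concentration rise: 13.91 g / 9,450 L = 1.472 mg/L = 1.47 ppm.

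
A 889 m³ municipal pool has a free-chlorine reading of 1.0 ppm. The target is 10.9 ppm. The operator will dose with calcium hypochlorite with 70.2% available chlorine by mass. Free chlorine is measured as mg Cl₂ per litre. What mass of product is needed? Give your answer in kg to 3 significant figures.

Volume: 889 m³ = 889,000 L.
Chlorine deficit: 10.9 − 1.0 = 9.9 ppm = 9.9 mg/L as Cl₂.
Cl₂ equivalent needed: 9.9 mg/L × 889,000 L = 8,801,000 mg = 8801 g.
Product at 70.2% available chlorine: 8801 / 0.702 = 12,540 g.

12.5 kg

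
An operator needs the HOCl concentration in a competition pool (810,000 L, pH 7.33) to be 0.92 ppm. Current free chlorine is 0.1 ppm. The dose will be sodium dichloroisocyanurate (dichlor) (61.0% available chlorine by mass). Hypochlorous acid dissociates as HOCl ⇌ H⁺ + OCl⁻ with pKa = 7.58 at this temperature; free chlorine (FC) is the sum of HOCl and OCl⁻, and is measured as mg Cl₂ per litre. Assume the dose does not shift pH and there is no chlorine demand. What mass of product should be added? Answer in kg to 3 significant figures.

[OCl⁻]/[HOCl] = 10^(pH − pKa) = 10^(7.33 − 7.58) = 0.5623; fraction as HOCl = 1/(1 + 0.5623) = 0.6401.
Free chlorine required for 0.92 ppm HOCl: 0.92 / 0.6401 = 1.437 ppm.
FC to add: 1.437 − 0.1 = 1.337 mg/L as Cl₂.
Cl₂ equivalent: 1.337 mg/L × 810,000 L = 1083 g.
Product at 61.0% available Cl: 1083 / 0.61 = 1776 g.

1.78 kg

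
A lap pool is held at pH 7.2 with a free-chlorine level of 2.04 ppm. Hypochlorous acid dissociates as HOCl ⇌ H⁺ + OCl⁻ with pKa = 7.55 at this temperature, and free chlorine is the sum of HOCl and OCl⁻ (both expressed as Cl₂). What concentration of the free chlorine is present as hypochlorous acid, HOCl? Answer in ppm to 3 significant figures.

[OCl⁻]/[HOCl] = 10^(pH − pKa) = 10^(7.2 − 7.55) = 10^-0.35 = 0.4467.
Fraction as HOCl = 1 / (1 + 0.4467) = 0.6912.
HOCl = 0.6912 × 2.04 ppm = 1.41 ppm.

1.41 ppm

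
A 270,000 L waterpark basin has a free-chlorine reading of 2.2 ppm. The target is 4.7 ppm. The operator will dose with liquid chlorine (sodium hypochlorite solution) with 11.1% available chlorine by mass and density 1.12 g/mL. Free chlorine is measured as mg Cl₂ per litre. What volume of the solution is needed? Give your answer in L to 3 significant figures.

Chlorine deficit: 4.7 − 2.2 = 2.5 ppm = 2.5 mg/L as Cl₂.
Cl₂ equivalent needed: 2.5 mg/L × 270,000 L = 675,000 mg = 675 g.
Product at 11.1% available chlorine: 675 / 0.111 = 6081 g.
Volume at density 1.12 g/mL: 6081 g ÷ 1.12 g/mL = 5430 mL.

5.43 L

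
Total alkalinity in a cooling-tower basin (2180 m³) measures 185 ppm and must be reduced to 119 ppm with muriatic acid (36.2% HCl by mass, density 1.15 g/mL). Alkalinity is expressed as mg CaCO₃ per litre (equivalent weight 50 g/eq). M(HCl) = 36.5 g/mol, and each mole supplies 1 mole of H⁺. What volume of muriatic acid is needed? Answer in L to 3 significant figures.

252 L

Volume: 2180 m³ = 2,180,000 L.
Alkalinity to neutralize: (185 − 119) = 66 mg/L as CaCO₃ × 2,180,000 L = 143,900 g as CaCO₃.
Equivalents of H⁺ required: 143,900 ÷ 50 g/eq = 2878 eq = 2878 mol HCl.
Mass of HCl: 2878 × 36.5 = 105,000 g.
Mass of 36.2% solution: 105,000 / 0.362 = 290,100 g.
Volume: 290,100 g ÷ 1.15 g/mL = 252,300 mL.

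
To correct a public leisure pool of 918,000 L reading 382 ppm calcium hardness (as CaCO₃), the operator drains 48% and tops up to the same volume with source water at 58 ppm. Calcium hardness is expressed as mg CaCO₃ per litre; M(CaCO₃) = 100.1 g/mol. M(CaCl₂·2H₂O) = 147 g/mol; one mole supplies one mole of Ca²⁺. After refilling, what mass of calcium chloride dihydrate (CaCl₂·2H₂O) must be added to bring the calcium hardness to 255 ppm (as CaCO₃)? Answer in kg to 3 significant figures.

After draining 48% and refilling: 382 × 0.52 + 58 × 0.48 = 226.48 ppm.
Deficit to target: 255 − 226.48 = 28.52 mg/L.
As CaCO₃: 28.52 mg/L × 918,000 L = 26,180 g; ÷ 100.1 = 261.6 mol Ca²⁺.
Mass: 261.6 × 147 = 38,450 g.

38.4 kg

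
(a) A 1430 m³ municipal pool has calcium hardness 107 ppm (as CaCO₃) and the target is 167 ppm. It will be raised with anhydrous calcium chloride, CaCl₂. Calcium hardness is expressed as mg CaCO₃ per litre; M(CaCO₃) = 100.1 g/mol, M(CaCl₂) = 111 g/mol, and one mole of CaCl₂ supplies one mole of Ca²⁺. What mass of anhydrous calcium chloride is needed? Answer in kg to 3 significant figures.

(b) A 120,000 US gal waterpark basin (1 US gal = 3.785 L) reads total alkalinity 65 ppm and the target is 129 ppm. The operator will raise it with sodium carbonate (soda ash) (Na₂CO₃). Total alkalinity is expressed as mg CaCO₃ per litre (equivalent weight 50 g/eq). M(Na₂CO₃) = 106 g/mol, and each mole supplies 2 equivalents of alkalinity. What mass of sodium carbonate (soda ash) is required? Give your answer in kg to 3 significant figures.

(a) 95.1 kg; (b) 30.8 kg

(a) Volume: 1430 m³ = 1,430,000 L.
(a) Hardness to add: (167 − 107) = 60 mg/L as CaCO₃ × 1,430,000 L = 85,800 g as CaCO₃.
(a) Moles of Ca²⁺ (1 mol Ca²⁺ ≡ 1 mol CaCO₃): 85,800 / 100.1 g/mol = 857.1 mol.
(a) Mass of CaCl₂: 857.1 × 111 = 95,140 g.

(b) Volume: 120,000 US gal × 3.785 L/gal = 454,200 L.
(b) Alkalinity to add: (129 − 65) = 64 mg/L as CaCO₃ × 454,200 L = 29,070 g as CaCO₃.
(b) Equivalents: 29,070 g ÷ 50 g/eq = 581.4 eq.
(b) Each mole of Na₂CO₃ supplies 2 eq, so 581.4 / 2 = 290.7 mol.
(b) Mass: 290.7 mol × 106 g/mol = 30,810 g.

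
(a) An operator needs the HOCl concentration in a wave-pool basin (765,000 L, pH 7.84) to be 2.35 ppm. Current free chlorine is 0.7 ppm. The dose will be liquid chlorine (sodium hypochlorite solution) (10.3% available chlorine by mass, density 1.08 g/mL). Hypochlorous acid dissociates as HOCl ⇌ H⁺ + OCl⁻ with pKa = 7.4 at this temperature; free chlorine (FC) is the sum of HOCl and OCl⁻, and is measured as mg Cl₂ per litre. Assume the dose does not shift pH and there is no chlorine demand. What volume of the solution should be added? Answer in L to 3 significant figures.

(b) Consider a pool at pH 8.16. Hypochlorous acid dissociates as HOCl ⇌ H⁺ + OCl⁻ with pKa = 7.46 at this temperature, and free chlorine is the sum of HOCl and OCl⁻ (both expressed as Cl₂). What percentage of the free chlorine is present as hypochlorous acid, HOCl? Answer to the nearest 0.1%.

(a) [OCl⁻]/[HOCl] = 10^(pH − pKa) = 10^(7.84 − 7.4) = 2.754; fraction as HOCl = 1/(1 + 2.754) = 0.2664.
(a) Free chlorine required for 2.35 ppm HOCl: 2.35 / 0.2664 = 8.822 ppm.
(a) FC to add: 8.822 − 0.7 = 8.122 mg/L as Cl₂.
(a) Cl₂ equivalent: 8.122 mg/L × 765,000 L = 6214 g.
(a) Product at 10.3% available Cl: 6214 / 0.103 = 60,330 g.
(a) Volume: 60,330 g ÷ 1.08 g/mL = 55,860 mL.

(b) [OCl⁻]/[HOCl] = 10^(pH − pKa) = 10^(8.16 − 7.46) = 10^0.70 = 5.012.
(b) Fraction as HOCl = 1 / (1 + 5.012) = 0.1663.

(a) 55.9 L; (b) 16.6%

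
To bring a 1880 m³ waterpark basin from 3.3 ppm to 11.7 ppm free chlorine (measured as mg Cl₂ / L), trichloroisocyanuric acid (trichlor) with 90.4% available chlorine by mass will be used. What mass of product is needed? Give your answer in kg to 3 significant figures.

17.5 kg

Volume: 1880 m³ = 1,880,000 L.
Chlorine deficit: 11.7 − 3.3 = 8.4 ppm = 8.4 mg/L as Cl₂.
Cl₂ equivalent needed: 8.4 mg/L × 1,880,000 L = 15,790,000 mg = 15,790 g.
Product at 90.4% available chlorine: 15,790 / 0.904 = 17,470 g.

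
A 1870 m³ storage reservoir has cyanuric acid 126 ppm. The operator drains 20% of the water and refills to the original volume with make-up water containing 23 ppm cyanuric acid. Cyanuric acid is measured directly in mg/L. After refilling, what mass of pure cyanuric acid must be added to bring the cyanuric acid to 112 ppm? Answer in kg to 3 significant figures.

12.3 kg

Volume: 1870 m³ = 1,870,000 L.
After draining 20% and refilling: 126 × 0.80 + 23 × 0.20 = 105.4 ppm.
Deficit to target: 112 − 105.4 = 6.6 mg/L.
Mass: 6.6 mg/L × 1,870,000 L = 12,340 g cyanuric acid.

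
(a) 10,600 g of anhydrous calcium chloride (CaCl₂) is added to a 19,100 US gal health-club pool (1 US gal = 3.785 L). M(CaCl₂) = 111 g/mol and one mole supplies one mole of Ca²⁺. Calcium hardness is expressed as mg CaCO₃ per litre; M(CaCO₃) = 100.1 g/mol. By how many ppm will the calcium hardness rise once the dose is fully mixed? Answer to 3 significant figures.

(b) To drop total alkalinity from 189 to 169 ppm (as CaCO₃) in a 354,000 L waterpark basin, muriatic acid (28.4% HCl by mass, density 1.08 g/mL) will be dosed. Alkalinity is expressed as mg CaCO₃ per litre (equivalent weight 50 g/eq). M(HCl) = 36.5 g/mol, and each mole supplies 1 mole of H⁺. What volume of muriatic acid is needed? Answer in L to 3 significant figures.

(a) Volume: 19,100 US gal × 3.785 L/gal = 72,294 L.
(a) Moles of Ca²⁺: 10,600 g ÷ 111 g/mol = 95.5 mol.
(a) As CaCO₃: 95.5 mol × 100.1 g/mol = 9559 g.
(a) Rise: 9559 g / 72,294 L × 1000 = 132.2 mg/L.

(b) Alkalinity to neutralize: (189 − 169) = 20 mg/L as CaCO₃ × 354,000 L = 7080 g as CaCO₃.
(b) Equivalents of H⁺ required: 7080 ÷ 50 g/eq = 141.6 eq = 141.6 mol HCl.
(b) Mass of HCl: 141.6 × 36.5 = 5168 g.
(b) Mass of 28.4% solution: 5168 / 0.284 = 18,200 g.
(b) Volume: 18,200 g ÷ 1.08 g/mL = 16,850 mL.

(a) 132 ppm; (b) 16.9 L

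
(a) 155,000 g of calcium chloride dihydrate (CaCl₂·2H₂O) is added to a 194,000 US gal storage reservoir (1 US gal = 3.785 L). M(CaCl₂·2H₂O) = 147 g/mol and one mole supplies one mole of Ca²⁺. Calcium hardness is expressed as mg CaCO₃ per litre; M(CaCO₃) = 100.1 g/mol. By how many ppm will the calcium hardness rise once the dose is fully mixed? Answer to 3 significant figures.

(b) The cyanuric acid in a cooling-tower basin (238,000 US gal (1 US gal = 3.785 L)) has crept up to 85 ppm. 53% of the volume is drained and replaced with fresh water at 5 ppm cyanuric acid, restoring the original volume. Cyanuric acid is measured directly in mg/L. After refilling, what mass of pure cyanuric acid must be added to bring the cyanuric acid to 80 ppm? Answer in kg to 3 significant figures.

(a) Volume: 194,000 US gal × 3.785 L/gal = 734,290 L.
(a) Moles of Ca²⁺: 155,000 g ÷ 147 g/mol = 1054 mol.
(a) As CaCO₃: 1054 mol × 100.1 g/mol = 105,500 g.
(a) Rise: 105,500 g / 734,290 L × 1000 = 143.7 mg/L.

(b) Volume: 238,000 US gal × 3.785 L/gal = 900,830 L.
(b) After draining 53% and refilling: 85 × 0.47 + 5 × 0.53 = 42.6 ppm.
(b) Deficit to target: 80 − 42.6 = 37.4 mg/L.
(b) Mass: 37.4 mg/L × 900,830 L = 33,690 g cyanuric acid.

(a) 144 ppm; (b) 33.7 kg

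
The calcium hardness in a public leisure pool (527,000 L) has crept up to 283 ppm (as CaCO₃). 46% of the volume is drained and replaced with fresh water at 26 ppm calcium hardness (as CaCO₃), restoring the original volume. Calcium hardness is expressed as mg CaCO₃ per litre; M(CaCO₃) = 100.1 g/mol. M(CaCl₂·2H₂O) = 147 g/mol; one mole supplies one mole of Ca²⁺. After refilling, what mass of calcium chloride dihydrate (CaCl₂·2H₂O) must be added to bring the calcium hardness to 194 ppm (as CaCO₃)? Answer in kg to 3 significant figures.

After draining 46% and refilling: 283 × 0.54 + 26 × 0.46 = 164.78 ppm.
Deficit to target: 194 − 164.78 = 29.22 mg/L.
As CaCO₃: 29.22 mg/L × 527,000 L = 15,400 g; ÷ 100.1 = 153.8 mol Ca²⁺.
Mass: 153.8 × 147 = 22,610 g.

22.6 kg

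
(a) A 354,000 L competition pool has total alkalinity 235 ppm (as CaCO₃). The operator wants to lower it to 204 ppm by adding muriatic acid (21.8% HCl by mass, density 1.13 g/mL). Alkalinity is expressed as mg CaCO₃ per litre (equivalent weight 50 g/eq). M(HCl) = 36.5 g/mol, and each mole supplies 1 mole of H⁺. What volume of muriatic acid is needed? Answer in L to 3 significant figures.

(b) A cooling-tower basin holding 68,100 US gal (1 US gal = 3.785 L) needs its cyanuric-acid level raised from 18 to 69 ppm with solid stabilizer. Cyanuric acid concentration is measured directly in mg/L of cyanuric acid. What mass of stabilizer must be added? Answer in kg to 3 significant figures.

(a) 32.5 L; (b) 13.1 kg

(a) Alkalinity to neutralize: (235 − 204) = 31 mg/L as CaCO₃ × 354,000 L = 10,970 g as CaCO₃.
(a) Equivalents of H⁺ required: 10,970 ÷ 50 g/eq = 219.5 eq = 219.5 mol HCl.
(a) Mass of HCl: 219.5 × 36.5 = 8011 g.
(a) Mass of 21.8% solution: 8011 / 0.218 = 36,750 g.
(a) Volume: 36,750 g ÷ 1.13 g/mL = 32,520 mL.

(b) Volume: 68,100 US gal × 3.785 L/gal = 257,758 L.
(b) CYA to add: (69 − 18) = 51 mg/L × 257,758 L = 13,150 g cyanuric acid.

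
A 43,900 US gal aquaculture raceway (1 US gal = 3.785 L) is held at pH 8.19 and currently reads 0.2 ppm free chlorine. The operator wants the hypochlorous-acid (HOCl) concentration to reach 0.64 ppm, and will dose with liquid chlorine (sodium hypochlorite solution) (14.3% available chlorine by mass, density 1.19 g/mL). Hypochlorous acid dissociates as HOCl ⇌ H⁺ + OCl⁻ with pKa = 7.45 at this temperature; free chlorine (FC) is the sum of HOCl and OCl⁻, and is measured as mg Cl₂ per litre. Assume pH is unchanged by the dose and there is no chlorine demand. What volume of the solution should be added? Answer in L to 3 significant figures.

Volume: 43,900 US gal × 3.785 L/gal = 166,162 L.
[OCl⁻]/[HOCl] = 10^(pH − pKa) = 10^(8.19 − 7.45) = 5.495; fraction as HOCl = 1/(1 + 5.495) = 0.154.
Free chlorine required for 0.64 ppm HOCl: 0.64 / 0.154 = 4.157 ppm.
FC to add: 4.157 − 0.2 = 3.957 mg/L as Cl₂.
Cl₂ equivalent: 3.957 mg/L × 166,162 L = 657.5 g.
Product at 14.3% available Cl: 657.5 / 0.143 = 4598 g.
Volume: 4598 g ÷ 1.19 g/mL = 3864 mL.

3.86 L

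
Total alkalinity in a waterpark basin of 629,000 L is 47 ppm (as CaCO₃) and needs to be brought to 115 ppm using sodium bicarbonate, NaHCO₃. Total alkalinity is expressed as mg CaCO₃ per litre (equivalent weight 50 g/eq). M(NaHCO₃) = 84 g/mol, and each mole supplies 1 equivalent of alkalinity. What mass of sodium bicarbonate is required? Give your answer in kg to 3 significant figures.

Alkalinity to add: (115 − 47) = 68 mg/L as CaCO₃ × 629,000 L = 42,770 g as CaCO₃.
Equivalents: 42,770 g ÷ 50 g/eq = 855.4 eq.
NaHCO₃ supplies 1 eq per mole → 855.4 mol.
Mass: 855.4 mol × 84 g/mol = 71,860 g.

71.9 kg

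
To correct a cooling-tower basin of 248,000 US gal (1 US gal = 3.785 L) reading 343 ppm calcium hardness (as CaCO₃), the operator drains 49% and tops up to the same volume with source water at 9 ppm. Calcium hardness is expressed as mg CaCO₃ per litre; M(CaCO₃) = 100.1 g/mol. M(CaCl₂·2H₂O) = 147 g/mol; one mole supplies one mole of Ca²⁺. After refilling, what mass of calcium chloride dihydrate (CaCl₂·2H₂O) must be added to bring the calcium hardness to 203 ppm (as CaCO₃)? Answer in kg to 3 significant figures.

32.6 kg

Volume: 248,000 US gal × 3.785 L/gal = 938,680 L.
After draining 49% and refilling: 343 × 0.51 + 9 × 0.49 = 179.34 ppm.
Deficit to target: 203 − 179.34 = 23.66 mg/L.
As CaCO₃: 23.66 mg/L × 938,680 L = 22,210 g; ÷ 100.1 = 221.9 mol Ca²⁺.
Mass: 221.9 × 147 = 32,610 g.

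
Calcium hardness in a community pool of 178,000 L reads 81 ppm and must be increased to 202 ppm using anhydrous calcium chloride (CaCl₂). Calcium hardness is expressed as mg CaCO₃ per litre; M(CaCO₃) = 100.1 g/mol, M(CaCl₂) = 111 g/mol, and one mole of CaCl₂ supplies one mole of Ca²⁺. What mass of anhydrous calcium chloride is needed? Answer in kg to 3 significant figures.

23.9 kg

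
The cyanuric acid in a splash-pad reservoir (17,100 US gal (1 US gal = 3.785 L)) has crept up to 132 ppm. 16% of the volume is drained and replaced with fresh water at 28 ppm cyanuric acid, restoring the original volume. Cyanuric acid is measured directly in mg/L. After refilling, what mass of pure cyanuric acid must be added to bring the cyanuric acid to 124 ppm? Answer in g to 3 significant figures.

559 g

Volume: 17,100 US gal × 3.785 L/gal = 64,724 L.
After draining 16% and refilling: 132 × 0.84 + 28 × 0.16 = 115.36 ppm.
Deficit to target: 124 − 115.36 = 8.64 mg/L.
Mass: 8.64 mg/L × 64,724 L = 559.2 g cyanuric acid.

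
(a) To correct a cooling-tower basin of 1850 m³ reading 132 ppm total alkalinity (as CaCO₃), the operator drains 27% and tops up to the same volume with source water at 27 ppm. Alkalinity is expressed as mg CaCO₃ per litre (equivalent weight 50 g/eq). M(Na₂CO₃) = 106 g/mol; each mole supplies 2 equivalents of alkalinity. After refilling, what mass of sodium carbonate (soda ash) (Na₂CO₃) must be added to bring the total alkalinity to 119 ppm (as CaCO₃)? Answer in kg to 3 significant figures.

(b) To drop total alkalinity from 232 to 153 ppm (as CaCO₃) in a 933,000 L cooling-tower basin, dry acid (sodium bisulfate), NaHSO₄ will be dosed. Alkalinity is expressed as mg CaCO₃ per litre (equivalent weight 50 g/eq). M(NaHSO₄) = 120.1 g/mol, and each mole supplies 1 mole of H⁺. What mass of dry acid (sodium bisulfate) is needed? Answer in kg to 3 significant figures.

(a) 30.1 kg; (b) 177 kg

(a) Volume: 1850 m³ = 1,850,000 L.
(a) After draining 27% and refilling: 132 × 0.73 + 27 × 0.27 = 103.65 ppm.
(a) Deficit to target: 119 − 103.65 = 15.35 mg/L.
(a) As CaCO₃: 15.35 mg/L × 1,850,000 L = 28,400 g; ÷ 50 g/eq ÷ 2 = 284 mol Na₂CO₃.
(a) Mass: 284 × 106 = 30,100 g.

(b) Alkalinity to neutralize: (232 − 153) = 79 mg/L as CaCO₃ × 933,000 L = 73,710 g as CaCO₃.
(b) Equivalents of H⁺ required: 73,710 ÷ 50 g/eq = 1474 eq = 1474 mol NaHSO₄.
(b) Mass of NaHSO₄: 1474 × 120.1 = 177,000 g.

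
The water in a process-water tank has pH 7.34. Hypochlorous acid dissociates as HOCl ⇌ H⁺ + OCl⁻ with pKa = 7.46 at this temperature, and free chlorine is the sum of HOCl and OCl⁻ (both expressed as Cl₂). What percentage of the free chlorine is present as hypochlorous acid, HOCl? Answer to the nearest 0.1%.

[OCl⁻]/[HOCl] = 10^(pH − pKa) = 10^(7.34 − 7.46) = 10^-0.12 = 0.7586.
Fraction as HOCl = 1 / (1 + 0.7586) = 0.5686.

56.9%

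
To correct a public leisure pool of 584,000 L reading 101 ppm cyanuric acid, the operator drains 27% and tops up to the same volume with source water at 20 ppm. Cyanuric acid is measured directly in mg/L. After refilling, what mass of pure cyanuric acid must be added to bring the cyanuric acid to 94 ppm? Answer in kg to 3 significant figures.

8.68 kg

After draining 27% and refilling: 101 × 0.73 + 20 × 0.27 = 79.13 ppm.
Deficit to target: 94 − 79.13 = 14.87 mg/L.
Mass: 14.87 mg/L × 584,000 L = 8684 g cyanuric acid.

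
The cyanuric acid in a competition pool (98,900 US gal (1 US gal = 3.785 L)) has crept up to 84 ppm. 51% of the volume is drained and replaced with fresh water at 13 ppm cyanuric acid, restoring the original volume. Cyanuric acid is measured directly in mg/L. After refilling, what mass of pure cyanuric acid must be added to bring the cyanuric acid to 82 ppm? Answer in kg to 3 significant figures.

Volume: 98,900 US gal × 3.785 L/gal = 374,336 L.
After draining 51% and refilling: 84 × 0.49 + 13 × 0.51 = 47.79 ppm.
Deficit to target: 82 − 47.79 = 34.21 mg/L.
Mass: 34.21 mg/L × 374,336 L = 12,810 g cyanuric acid.

12.8 kg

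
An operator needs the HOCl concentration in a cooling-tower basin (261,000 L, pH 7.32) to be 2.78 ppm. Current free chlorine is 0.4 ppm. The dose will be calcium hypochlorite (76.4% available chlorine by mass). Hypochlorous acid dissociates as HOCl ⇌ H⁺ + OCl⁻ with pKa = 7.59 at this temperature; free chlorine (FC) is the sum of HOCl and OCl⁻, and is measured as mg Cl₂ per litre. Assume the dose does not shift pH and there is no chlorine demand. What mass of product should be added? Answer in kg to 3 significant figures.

1.32 kg

[OCl⁻]/[HOCl] = 10^(pH − pKa) = 10^(7.32 − 7.59) = 0.537; fraction as HOCl = 1/(1 + 0.537) = 0.6506.
Free chlorine required for 2.78 ppm HOCl: 2.78 / 0.6506 = 4.273 ppm.
FC to add: 4.273 − 0.4 = 3.873 mg/L as Cl₂.
Cl₂ equivalent: 3.873 mg/L × 261,000 L = 1011 g.
Product at 76.4% available Cl: 1011 / 0.764 = 1323 g.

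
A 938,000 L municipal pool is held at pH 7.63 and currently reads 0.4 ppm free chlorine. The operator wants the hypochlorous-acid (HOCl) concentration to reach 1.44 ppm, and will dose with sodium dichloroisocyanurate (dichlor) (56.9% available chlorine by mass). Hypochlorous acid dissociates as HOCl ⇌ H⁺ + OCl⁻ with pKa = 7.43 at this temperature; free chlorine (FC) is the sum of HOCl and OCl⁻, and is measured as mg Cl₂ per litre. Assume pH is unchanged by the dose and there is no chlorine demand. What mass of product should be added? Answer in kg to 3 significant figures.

[OCl⁻]/[HOCl] = 10^(pH − pKa) = 10^(7.63 − 7.43) = 1.585; fraction as HOCl = 1/(1 + 1.585) = 0.3869.
Free chlorine required for 1.44 ppm HOCl: 1.44 / 0.3869 = 3.722 ppm.
FC to add: 3.722 − 0.4 = 3.322 mg/L as Cl₂.
Cl₂ equivalent: 3.322 mg/L × 938,000 L = 3116 g.
Product at 56.9% available Cl: 3116 / 0.569 = 5477 g.

5.48 kg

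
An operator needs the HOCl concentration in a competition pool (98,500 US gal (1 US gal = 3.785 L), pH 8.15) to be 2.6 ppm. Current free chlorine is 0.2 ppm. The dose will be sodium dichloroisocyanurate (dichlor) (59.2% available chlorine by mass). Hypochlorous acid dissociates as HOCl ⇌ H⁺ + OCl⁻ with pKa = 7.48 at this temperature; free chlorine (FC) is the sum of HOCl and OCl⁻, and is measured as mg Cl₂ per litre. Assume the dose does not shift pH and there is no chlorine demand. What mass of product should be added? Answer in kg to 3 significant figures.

9.17 kg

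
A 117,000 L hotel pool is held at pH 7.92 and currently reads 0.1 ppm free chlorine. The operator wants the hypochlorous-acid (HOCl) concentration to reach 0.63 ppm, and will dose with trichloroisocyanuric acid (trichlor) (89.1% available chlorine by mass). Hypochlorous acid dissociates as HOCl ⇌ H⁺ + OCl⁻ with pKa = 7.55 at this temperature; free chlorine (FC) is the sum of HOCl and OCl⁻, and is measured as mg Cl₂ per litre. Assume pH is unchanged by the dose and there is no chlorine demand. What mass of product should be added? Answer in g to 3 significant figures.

264 g

[OCl⁻]/[HOCl] = 10^(pH − pKa) = 10^(7.92 − 7.55) = 2.344; fraction as HOCl = 1/(1 + 2.344) = 0.299.
Free chlorine required for 0.63 ppm HOCl: 0.63 / 0.299 = 2.107 ppm.
FC to add: 2.107 − 0.1 = 2.007 mg/L as Cl₂.
Cl₂ equivalent: 2.007 mg/L × 117,000 L = 234.8 g.
Product at 89.1% available Cl: 234.8 / 0.891 = 263.5 g.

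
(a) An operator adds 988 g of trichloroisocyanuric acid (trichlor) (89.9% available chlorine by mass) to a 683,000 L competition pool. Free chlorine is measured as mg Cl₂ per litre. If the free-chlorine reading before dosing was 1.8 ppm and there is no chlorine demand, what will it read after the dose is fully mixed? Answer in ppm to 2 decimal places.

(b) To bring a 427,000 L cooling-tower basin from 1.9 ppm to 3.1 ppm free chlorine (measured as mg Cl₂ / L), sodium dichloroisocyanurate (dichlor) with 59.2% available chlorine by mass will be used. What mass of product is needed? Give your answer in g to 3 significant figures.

(a) 3.10 ppm; (b) 866 g

(a) Available chlorine delivered: 988 g × 0.899 = 888.2 g as Cl₂.
(a) Concentration rise: 888.2 g / 683,000 L = 1.3 mg/L = 1.30 ppm.
(a) Final FC: 1.8 + 1.30 = 3.10 ppm.

(b) Chlorine deficit: 3.1 − 1.9 = 1.2 ppm = 1.2 mg/L as Cl₂.
(b) Cl₂ equivalent needed: 1.2 mg/L × 427,000 L = 512,400 mg = 512.4 g.
(b) Product at 59.2% available chlorine: 512.4 / 0.592 = 865.5 g.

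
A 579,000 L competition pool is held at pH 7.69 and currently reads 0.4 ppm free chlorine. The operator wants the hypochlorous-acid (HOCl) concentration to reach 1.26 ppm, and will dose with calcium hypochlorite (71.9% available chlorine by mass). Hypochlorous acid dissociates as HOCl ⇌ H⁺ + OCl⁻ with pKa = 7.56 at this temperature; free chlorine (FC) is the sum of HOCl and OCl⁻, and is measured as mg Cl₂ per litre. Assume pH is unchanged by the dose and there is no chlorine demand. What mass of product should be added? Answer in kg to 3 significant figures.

2.06 kg

[OCl⁻]/[HOCl] = 10^(pH − pKa) = 10^(7.69 − 7.56) = 1.349; fraction as HOCl = 1/(1 + 1.349) = 0.4257.
Free chlorine required for 1.26 ppm HOCl: 1.26 / 0.4257 = 2.96 ppm.
FC to add: 2.96 − 0.4 = 2.56 mg/L as Cl₂.
Cl₂ equivalent: 2.56 mg/L × 579,000 L = 1482 g.
Product at 71.9% available Cl: 1482 / 0.719 = 2061 g.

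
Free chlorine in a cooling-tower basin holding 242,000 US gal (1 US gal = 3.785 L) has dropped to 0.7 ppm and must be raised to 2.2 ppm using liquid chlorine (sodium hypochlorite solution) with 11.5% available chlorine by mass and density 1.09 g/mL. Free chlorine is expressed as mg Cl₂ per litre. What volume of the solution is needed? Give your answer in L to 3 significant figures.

11.0 L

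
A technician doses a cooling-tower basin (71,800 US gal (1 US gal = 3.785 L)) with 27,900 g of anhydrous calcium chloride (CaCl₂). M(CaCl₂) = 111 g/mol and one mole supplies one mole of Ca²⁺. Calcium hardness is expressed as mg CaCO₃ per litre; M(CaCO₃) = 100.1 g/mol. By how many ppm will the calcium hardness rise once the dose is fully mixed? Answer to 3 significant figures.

Volume: 71,800 US gal × 3.785 L/gal = 271,763 L.
Moles of Ca²⁺: 27,900 g ÷ 111 g/mol = 251.4 mol.
As CaCO₃: 251.4 mol × 100.1 g/mol = 25,160 g.
Rise: 25,160 g / 271,763 L × 1000 = 92.58 mg/L.

92.6 ppm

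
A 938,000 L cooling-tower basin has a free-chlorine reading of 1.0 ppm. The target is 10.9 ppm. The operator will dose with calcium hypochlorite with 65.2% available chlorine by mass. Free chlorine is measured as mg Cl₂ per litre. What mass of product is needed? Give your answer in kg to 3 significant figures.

Chlorine deficit: 10.9 − 1.0 = 9.9 ppm = 9.9 mg/L as Cl₂.
Cl₂ equivalent needed: 9.9 mg/L × 938,000 L = 9,286,000 mg = 9286 g.
Product at 65.2% available chlorine: 9286 / 0.652 = 14,240 g.

14.2 kg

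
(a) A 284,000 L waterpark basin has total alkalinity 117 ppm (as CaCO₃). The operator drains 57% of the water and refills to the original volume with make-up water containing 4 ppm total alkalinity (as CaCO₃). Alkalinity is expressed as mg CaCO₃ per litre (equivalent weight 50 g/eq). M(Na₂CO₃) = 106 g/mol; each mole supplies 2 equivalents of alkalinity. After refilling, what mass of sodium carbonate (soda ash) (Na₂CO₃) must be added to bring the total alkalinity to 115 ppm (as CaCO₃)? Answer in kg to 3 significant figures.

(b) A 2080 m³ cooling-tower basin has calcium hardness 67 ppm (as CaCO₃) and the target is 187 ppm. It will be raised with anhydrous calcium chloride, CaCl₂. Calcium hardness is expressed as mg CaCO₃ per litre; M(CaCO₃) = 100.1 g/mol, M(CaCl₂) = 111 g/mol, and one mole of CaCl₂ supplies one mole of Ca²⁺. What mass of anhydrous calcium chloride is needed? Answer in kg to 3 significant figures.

(a) After draining 57% and refilling: 117 × 0.43 + 4 × 0.57 = 52.59 ppm.
(a) Deficit to target: 115 − 52.59 = 62.41 mg/L.
(a) As CaCO₃: 62.41 mg/L × 284,000 L = 17,720 g; ÷ 50 g/eq ÷ 2 = 177.2 mol Na₂CO₃.
(a) Mass: 177.2 × 106 = 18,790 g.

(b) Volume: 2080 m³ = 2,080,000 L.
(b) Hardness to add: (187 − 67) = 120 mg/L as CaCO₃ × 2,080,000 L = 249,600 g as CaCO₃.
(b) Moles of Ca²⁺ (1 mol Ca²⁺ ≡ 1 mol CaCO₃): 249,600 / 100.1 g/mol = 2494 mol.
(b) Mass of CaCl₂: 2494 × 111 = 276,800 g.

(a) 18.8 kg; (b) 277 kg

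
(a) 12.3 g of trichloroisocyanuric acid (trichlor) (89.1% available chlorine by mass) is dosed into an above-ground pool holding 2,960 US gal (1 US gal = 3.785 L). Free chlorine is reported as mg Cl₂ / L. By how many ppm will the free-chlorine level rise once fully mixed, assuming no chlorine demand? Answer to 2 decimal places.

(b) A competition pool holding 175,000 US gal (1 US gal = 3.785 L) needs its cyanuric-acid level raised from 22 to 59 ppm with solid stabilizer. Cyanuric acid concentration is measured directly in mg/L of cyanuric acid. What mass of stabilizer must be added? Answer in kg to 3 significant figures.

(a) 0.98 ppm; (b) 24.5 kg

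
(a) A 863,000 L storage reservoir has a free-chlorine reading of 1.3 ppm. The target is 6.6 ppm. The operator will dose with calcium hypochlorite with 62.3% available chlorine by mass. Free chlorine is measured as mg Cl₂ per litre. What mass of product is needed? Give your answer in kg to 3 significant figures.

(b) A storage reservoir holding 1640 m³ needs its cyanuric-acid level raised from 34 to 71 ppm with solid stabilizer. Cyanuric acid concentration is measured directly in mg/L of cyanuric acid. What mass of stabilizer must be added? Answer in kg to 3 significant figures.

(a) 7.34 kg; (b) 60.7 kg

(a) Chlorine deficit: 6.6 − 1.3 = 5.3 ppm = 5.3 mg/L as Cl₂.
(a) Cl₂ equivalent needed: 5.3 mg/L × 863,000 L = 4,574,000 mg = 4574 g.
(a) Product at 62.3% available chlorine: 4574 / 0.623 = 7342 g.

(b) Volume: 1640 m³ = 1,640,000 L.
(b) CYA to add: (71 − 34) = 37 mg/L × 1,640,000 L = 60,680 g cyanuric acid.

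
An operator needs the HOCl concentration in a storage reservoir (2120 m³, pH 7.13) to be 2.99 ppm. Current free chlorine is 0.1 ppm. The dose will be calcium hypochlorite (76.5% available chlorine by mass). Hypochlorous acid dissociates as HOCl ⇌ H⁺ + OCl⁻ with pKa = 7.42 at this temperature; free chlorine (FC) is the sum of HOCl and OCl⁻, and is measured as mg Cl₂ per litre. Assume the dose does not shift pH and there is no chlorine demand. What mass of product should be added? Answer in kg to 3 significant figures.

Volume: 2120 m³ = 2,120,000 L.
[OCl⁻]/[HOCl] = 10^(pH − pKa) = 10^(7.13 − 7.42) = 0.5129; fraction as HOCl = 1/(1 + 0.5129) = 0.661.
Free chlorine required for 2.99 ppm HOCl: 2.99 / 0.661 = 4.523 ppm.
FC to add: 4.523 − 0.1 = 4.423 mg/L as Cl₂.
Cl₂ equivalent: 4.423 mg/L × 2,120,000 L = 9378 g.
Product at 76.5% available Cl: 9378 / 0.765 = 12,260 g.

12.3 kg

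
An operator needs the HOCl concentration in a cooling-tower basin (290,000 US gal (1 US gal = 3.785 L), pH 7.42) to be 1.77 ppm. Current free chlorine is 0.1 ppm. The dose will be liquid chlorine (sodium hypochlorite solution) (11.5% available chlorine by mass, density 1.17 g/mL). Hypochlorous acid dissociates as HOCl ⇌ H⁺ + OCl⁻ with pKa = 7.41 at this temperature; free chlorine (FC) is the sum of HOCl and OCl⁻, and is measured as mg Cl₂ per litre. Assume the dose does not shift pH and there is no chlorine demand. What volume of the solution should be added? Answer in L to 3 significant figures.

Volume: 290,000 US gal × 3.785 L/gal = 1,097,650 L.
[OCl⁻]/[HOCl] = 10^(pH − pKa) = 10^(7.42 − 7.41) = 1.023; fraction as HOCl = 1/(1 + 1.023) = 0.4942.
Free chlorine required for 1.77 ppm HOCl: 1.77 / 0.4942 = 3.581 ppm.
FC to add: 3.581 − 0.1 = 3.481 mg/L as Cl₂.
Cl₂ equivalent: 3.481 mg/L × 1,097,650 L = 3821 g.
Product at 11.5% available Cl: 3821 / 0.115 = 33,230 g.
Volume: 33,230 g ÷ 1.17 g/mL = 28,400 mL.

28.4 L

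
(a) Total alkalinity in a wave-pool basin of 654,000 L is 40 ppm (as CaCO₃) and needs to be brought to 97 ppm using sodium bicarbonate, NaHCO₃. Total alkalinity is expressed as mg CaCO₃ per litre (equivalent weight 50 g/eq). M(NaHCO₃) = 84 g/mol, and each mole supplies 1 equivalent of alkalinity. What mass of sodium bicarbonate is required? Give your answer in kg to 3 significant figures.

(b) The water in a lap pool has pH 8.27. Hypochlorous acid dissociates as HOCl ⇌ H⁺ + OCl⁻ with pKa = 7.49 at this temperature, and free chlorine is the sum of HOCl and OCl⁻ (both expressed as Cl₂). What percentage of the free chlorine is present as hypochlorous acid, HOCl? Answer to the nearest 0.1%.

(a) 62.6 kg; (b) 14.2%

(a) Alkalinity to add: (97 − 40) = 57 mg/L as CaCO₃ × 654,000 L = 37,280 g as CaCO₃.
(a) Equivalents: 37,280 g ÷ 50 g/eq = 745.6 eq.
(a) NaHCO₃ supplies 1 eq per mole → 745.6 mol.
(a) Mass: 745.6 mol × 84 g/mol = 62,630 g.

(b) [OCl⁻]/[HOCl] = 10^(pH − pKa) = 10^(8.27 − 7.49) = 10^0.78 = 6.026.
(b) Fraction as HOCl = 1 / (1 + 6.026) = 0.1423.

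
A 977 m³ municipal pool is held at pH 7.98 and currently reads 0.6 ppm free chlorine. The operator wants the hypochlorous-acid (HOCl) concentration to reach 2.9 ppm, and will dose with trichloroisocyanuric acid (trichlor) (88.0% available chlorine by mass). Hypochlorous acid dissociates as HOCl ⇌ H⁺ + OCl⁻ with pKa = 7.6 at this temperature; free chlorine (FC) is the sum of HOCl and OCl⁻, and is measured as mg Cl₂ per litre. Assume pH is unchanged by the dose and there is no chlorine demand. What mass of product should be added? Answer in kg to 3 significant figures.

10.3 kg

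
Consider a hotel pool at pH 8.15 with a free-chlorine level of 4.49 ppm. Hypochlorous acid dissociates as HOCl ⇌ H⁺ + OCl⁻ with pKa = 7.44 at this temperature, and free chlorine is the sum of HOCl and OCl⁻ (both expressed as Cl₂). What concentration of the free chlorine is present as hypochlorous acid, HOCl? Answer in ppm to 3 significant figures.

0.733 ppm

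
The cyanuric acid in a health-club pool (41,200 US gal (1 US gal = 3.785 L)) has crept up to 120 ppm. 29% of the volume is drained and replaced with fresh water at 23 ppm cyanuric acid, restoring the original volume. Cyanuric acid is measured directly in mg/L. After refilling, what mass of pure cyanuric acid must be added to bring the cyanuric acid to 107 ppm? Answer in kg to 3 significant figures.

Volume: 41,200 US gal × 3.785 L/gal = 155,942 L.
After draining 29% and refilling: 120 × 0.71 + 23 × 0.29 = 91.87 ppm.
Deficit to target: 107 − 91.87 = 15.13 mg/L.
Mass: 15.13 mg/L × 155,942 L = 2359 g cyanuric acid.

2.36 kg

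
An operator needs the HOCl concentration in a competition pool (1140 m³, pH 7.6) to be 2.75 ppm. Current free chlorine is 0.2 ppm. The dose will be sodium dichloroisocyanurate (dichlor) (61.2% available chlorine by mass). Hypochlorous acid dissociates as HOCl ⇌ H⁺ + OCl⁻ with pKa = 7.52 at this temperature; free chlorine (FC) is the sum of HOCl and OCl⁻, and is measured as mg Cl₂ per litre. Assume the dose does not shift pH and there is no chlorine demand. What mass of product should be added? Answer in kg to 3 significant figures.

Volume: 1140 m³ = 1,140,000 L.
[OCl⁻]/[HOCl] = 10^(pH − pKa) = 10^(7.6 − 7.52) = 1.202; fraction as HOCl = 1/(1 + 1.202) = 0.4541.
Free chlorine required for 2.75 ppm HOCl: 2.75 / 0.4541 = 6.056 ppm.
FC to add: 6.056 − 0.2 = 5.856 mg/L as Cl₂.
Cl₂ equivalent: 5.856 mg/L × 1,140,000 L = 6676 g.
Product at 61.2% available Cl: 6676 / 0.612 = 10,910 g.

10.9 kg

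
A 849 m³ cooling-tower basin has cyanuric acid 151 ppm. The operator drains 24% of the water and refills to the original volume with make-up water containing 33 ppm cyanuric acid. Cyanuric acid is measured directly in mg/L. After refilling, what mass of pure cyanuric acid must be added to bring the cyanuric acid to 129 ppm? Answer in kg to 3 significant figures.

5.37 kg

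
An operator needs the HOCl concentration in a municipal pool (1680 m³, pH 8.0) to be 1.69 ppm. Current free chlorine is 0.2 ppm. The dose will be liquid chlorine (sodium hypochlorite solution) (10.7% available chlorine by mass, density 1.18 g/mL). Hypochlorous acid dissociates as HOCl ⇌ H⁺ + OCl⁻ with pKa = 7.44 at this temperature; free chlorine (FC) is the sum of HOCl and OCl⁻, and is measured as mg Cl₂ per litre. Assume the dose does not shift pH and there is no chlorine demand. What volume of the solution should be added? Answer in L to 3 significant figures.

101 L

Volume: 1680 m³ = 1,680,000 L.
[OCl⁻]/[HOCl] = 10^(pH − pKa) = 10^(8.0 − 7.44) = 3.631; fraction as HOCl = 1/(1 + 3.631) = 0.2159.
Free chlorine required for 1.69 ppm HOCl: 1.69 / 0.2159 = 7.826 ppm.
FC to add: 7.826 − 0.2 = 7.626 mg/L as Cl₂.
Cl₂ equivalent: 7.626 mg/L × 1,680,000 L = 12,810 g.
Product at 10.7% available Cl: 12,810 / 0.107 = 119,700 g.
Volume: 119,700 g ÷ 1.18 g/mL = 101,500 mL.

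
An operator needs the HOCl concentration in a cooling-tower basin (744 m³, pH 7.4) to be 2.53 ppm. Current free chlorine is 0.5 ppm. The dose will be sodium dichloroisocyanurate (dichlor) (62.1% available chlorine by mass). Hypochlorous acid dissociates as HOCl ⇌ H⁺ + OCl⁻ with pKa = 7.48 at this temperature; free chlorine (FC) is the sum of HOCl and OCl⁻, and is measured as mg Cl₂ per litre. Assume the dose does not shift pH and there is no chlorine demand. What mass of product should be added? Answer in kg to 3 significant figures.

4.95 kg

Volume: 744 m³ = 744,000 L.
[OCl⁻]/[HOCl] = 10^(pH − pKa) = 10^(7.4 − 7.48) = 0.8318; fraction as HOCl = 1/(1 + 0.8318) = 0.5459.
Free chlorine required for 2.53 ppm HOCl: 2.53 / 0.5459 = 4.634 ppm.
FC to add: 4.634 − 0.5 = 4.134 mg/L as Cl₂.
Cl₂ equivalent: 4.134 mg/L × 744,000 L = 3076 g.
Product at 62.1% available Cl: 3076 / 0.621 = 4953 g.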